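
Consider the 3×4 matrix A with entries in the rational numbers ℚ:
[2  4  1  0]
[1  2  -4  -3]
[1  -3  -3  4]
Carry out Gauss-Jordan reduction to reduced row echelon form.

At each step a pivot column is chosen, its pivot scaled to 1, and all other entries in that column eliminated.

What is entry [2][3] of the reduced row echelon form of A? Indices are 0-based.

step 1: normalize row 0 (÷2) = (1, 2, 1/2, 0)
  row 1: subtract 1×row0 = (0, 0, -9/2, -3)
  row 2: subtract 1×row0 = (0, -5, -7/2, 4)
step 2: exchange rows 1,2
step 2: normalize row 1 (÷-5) = (0, 1, 7/10, -4/5)
  row 0: subtract 2×row1 = (1, 0, -9/10, 8/5)
step 3: normalize row 2 (÷-9/2) = (0, 0, 1, 2/3)
  row 0: subtract -9/10×row2 = (1, 0, 0, 11/5)
  row 1: subtract 7/10×row2 = (0, 1, 0, -19/15)

M[2][3] = 2/3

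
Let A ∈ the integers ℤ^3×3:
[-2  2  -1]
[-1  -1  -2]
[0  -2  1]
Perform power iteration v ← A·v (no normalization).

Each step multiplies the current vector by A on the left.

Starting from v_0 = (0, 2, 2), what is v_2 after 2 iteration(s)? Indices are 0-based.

v_2 = (-14, 8, 10)

v_0 = (0, 2, 2).
v_1 = A·v_0 = (2, -6, -2).
v_2 = A·v_1 = (-14, 8, 10).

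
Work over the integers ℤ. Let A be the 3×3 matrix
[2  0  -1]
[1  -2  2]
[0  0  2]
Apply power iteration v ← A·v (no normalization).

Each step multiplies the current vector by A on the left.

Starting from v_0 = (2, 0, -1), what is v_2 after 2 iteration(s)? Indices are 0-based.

v_0 = (2, 0, -1).
v_1 = A·v_0 = (5, 0, -2).
v_2 = A·v_1 = (12, 1, -4).

v_2 = (12, 1, -4)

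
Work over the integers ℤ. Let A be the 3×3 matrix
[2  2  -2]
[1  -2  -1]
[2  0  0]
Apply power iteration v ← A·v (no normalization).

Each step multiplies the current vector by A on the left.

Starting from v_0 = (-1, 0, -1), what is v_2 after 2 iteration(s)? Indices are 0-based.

v_2 = (4, 2, 0)

v_0 = (-1, 0, -1).
v_1 = A·v_0 = (0, 0, -2).
v_2 = A·v_1 = (4, 2, 0).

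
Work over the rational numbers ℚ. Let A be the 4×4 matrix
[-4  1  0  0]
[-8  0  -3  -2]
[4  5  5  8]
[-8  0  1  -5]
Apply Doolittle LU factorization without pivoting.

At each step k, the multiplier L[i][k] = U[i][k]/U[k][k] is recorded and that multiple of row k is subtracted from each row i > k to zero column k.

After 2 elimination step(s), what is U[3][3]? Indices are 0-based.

k=0: U[0][0]=-4
  eliminate (1,0): mult=2, new row 1: (0, -2, -3, -2); set L[1][0]=2
  eliminate (2,0): mult=-1, new row 2: (0, 6, 5, 8); set L[2][0]=-1
  eliminate (3,0): mult=2, new row 3: (0, -2, 1, -5); set L[3][0]=2
k=1: U[1][1]=-2
  eliminate (2,1): mult=-3, new row 2: (0, 0, -4, 2); set L[2][1]=-3
  eliminate (3,1): mult=1, new row 3: (0, 0, 4, -3); set L[3][1]=1

U[3][3] = -3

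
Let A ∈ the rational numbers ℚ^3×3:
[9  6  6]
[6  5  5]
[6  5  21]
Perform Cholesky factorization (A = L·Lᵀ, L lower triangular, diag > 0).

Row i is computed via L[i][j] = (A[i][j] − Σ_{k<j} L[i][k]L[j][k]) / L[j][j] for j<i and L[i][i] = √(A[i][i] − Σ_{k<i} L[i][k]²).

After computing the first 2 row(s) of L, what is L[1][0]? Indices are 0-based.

Step 1: L[0][0] = √(9) = 3.
  L[1][0] = (6) / L[0][0] = 2.
Step 2: L[1][1] = √(1) = 1.

L[1][0] = 2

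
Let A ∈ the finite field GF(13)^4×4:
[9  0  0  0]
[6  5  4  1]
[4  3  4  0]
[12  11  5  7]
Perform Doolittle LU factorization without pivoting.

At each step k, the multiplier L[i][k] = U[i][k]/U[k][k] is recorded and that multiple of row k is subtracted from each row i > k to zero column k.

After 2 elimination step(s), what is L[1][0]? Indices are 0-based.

Step 1: pivot at (0,0) is 9.
  row1 ← row1 − (5)·row0  ⇒  L[1][0]=5, U row1=(0, 5, 4, 1)
  row2 ← row2 − (12)·row0  ⇒  L[2][0]=12, U row2=(0, 3, 4, 0)
  row3 ← row3 − (10)·row0  ⇒  L[3][0]=10, U row3=(0, 11, 5, 7)
Step 2: pivot at (1,1) is 5.
  row2 ← row2 − (11)·row1  ⇒  L[2][1]=11, U row2=(0, 0, 12, 2)
  row3 ← row3 − (10)·row1  ⇒  L[3][1]=10, U row3=(0, 0, 4, 10)

L[1][0] = 5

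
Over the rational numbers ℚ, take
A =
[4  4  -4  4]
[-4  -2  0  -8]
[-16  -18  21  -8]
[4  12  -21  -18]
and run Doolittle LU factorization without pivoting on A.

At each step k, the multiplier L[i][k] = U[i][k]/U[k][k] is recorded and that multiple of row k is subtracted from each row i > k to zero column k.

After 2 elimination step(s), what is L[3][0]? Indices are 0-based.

L[3][0] = 1

Step 1: pivot at (0,0) is 4.
  row1 ← row1 − (-1)·row0  ⇒  L[1][0]=-1, U row1=(0, 2, -4, -4)
  row2 ← row2 − (-4)·row0  ⇒  L[2][0]=-4, U row2=(0, -2, 5, 8)
  row3 ← row3 − (1)·row0  ⇒  L[3][0]=1, U row3=(0, 8, -17, -22)
Step 2: pivot at (1,1) is 2.
  row2 ← row2 − (-1)·row1  ⇒  L[2][1]=-1, U row2=(0, 0, 1, 4)
  row3 ← row3 − (4)·row1  ⇒  L[3][1]=4, U row3=(0, 0, -1, -6)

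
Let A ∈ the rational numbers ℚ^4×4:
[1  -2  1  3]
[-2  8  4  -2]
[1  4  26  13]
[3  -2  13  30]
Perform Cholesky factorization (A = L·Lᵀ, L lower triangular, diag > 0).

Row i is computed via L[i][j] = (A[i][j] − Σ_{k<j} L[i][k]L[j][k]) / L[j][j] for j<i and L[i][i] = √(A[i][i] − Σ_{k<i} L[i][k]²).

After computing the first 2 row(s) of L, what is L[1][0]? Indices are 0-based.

L[1][0] = -2

Step 1: L[0][0] = √(1) = 1.
  L[1][0] = (-2) / L[0][0] = -2.
Step 2: L[1][1] = √(4) = 2.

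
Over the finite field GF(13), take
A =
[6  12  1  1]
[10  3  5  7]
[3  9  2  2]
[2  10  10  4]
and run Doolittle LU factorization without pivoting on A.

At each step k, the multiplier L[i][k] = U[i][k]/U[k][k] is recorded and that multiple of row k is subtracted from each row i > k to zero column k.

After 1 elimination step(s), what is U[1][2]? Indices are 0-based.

Step 1: pivot at (0,0) is 6.
  row1 ← row1 − (6)·row0  ⇒  L[1][0]=6, U row1=(0, 9, 12, 1)
  row2 ← row2 − (7)·row0  ⇒  L[2][0]=7, U row2=(0, 3, 8, 8)
  row3 ← row3 − (9)·row0  ⇒  L[3][0]=9, U row3=(0, 6, 1, 8)

U[1][2] = 12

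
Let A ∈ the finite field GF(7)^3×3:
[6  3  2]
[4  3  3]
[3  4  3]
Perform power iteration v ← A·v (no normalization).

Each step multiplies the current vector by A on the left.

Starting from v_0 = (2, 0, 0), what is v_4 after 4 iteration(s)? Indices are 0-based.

v_0 = (2, 0, 0).
v_1 = A·v_0 = (5, 1, 6).
v_2 = A·v_1 = (3, 6, 2).
v_3 = A·v_2 = (5, 1, 4).
v_4 = A·v_3 = (6, 0, 3).

v_4 = (6, 0, 3)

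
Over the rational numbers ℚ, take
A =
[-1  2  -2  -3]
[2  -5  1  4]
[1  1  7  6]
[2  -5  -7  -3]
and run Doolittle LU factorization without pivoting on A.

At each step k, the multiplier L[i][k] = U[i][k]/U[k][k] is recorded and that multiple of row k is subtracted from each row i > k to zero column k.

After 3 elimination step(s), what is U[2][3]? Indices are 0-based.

[col 0] pivot -1
  R1 -= -2*R0 → (0, -1, -3, -2)  (L[1][0] := -2)
  R2 -= -1*R0 → (0, 3, 5, 3)  (L[2][0] := -1)
  R3 -= -2*R0 → (0, -1, -11, -9)  (L[3][0] := -2)
[col 1] pivot -1
  R2 -= -3*R1 → (0, 0, -4, -3)  (L[2][1] := -3)
  R3 -= 1*R1 → (0, 0, -8, -7)  (L[3][1] := 1)
[col 2] pivot -4
  R3 -= 2*R2 → (0, 0, 0, -1)  (L[3][2] := 2)

U[2][3] = -3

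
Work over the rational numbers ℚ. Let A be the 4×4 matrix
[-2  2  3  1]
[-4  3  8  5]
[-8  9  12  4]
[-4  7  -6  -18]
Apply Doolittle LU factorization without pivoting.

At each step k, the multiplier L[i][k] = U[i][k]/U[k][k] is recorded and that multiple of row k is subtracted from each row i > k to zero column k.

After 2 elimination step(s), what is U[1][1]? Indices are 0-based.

U[1][1] = -1

k=0: U[0][0]=-2
  eliminate (1,0): mult=2, new row 1: (0, -1, 2, 3); set L[1][0]=2
  eliminate (2,0): mult=4, new row 2: (0, 1, 0, 0); set L[2][0]=4
  eliminate (3,0): mult=2, new row 3: (0, 3, -12, -20); set L[3][0]=2
k=1: U[1][1]=-1
  eliminate (2,1): mult=-1, new row 2: (0, 0, 2, 3); set L[2][1]=-1
  eliminate (3,1): mult=-3, new row 3: (0, 0, -6, -11); set L[3][1]=-3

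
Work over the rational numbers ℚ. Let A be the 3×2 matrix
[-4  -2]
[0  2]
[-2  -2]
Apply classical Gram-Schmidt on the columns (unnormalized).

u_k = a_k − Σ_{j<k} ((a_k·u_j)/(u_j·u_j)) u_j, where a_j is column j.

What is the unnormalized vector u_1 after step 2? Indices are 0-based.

Step 1: u_0 = a_0 = (-4, 0, -2).
Step 2: u_1 = a_1 − (3/5)·u_0 = (2/5, 2, -4/5).

u_1 = (2/5, 2, -4/5)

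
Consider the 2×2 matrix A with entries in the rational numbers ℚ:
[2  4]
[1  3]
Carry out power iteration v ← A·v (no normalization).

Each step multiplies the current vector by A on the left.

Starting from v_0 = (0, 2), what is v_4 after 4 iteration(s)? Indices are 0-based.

v_4 = (840, 538)

v_0 = (0, 2).
v_1 = A·v_0 = (8, 6).
v_2 = A·v_1 = (40, 26).
v_3 = A·v_2 = (184, 118).
v_4 = A·v_3 = (840, 538).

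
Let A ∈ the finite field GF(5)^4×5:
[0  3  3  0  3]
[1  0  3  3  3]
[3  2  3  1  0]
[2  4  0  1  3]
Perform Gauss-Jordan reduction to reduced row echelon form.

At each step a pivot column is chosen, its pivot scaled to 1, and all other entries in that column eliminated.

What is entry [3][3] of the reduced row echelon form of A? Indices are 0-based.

pivot(0,0): swap R0↔R1
pivot(0,0)=1: scale R0 → (1, 0, 3, 3, 3)
  clear (2,0): R2 −= (3)R0 → (0, 2, 4, 2, 1)
  clear (3,0): R3 −= (2)R0 → (0, 4, 4, 0, 2)
pivot(1,1)=3: scale R1 → (0, 1, 1, 0, 1)
  clear (2,1): R2 −= (2)R1 → (0, 0, 2, 2, 4)
  clear (3,1): R3 −= (4)R1 → (0, 0, 0, 0, 3)
pivot(2,2)=2: scale R2 → (0, 0, 1, 1, 2)
  clear (0,2): R0 −= (3)R2 → (1, 0, 0, 0, 2)
  clear (1,2): R1 −= (1)R2 → (0, 1, 0, 4, 4)
col 3: no nonzero at/below row 3; advance.
pivot(3,4)=3: scale R3 → (0, 0, 0, 0, 1)
  clear (0,4): R0 −= (2)R3 → (1, 0, 0, 0, 0)
  clear (1,4): R1 −= (4)R3 → (0, 1, 0, 4, 0)
  clear (2,4): R2 −= (2)R3 → (0, 0, 1, 1, 0)

M[3][3] = 0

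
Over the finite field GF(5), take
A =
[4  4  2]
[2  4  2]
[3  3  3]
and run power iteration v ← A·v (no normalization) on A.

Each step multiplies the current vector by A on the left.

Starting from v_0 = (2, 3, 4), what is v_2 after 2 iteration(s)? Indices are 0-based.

v_2 = (2, 1, 2)

v_0 = (2, 3, 4).
v_1 = A·v_0 = (3, 4, 2).
v_2 = A·v_1 = (2, 1, 2).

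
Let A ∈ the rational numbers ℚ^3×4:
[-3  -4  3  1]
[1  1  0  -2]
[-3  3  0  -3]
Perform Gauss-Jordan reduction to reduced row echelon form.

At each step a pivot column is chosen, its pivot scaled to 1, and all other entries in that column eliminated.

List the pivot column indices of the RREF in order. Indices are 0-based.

pivot columns: 0, 1, 2

[1] R0 /= -3  ⇒  (1, 4/3, -1, -1/3)
     R1 -= 1·R0  ⇒  (0, -1/3, 1, -5/3)
     R2 -= -3·R0  ⇒  (0, 7, -3, -4)
[2] R1 /= -1/3  ⇒  (0, 1, -3, 5)
     R0 -= 4/3·R1  ⇒  (1, 0, 3, -7)
     R2 -= 7·R1  ⇒  (0, 0, 18, -39)
[3] R2 /= 18  ⇒  (0, 0, 1, -13/6)
     R0 -= 3·R2  ⇒  (1, 0, 0, -1/2)
     R1 -= -3·R2  ⇒  (0, 1, 0, -3/2)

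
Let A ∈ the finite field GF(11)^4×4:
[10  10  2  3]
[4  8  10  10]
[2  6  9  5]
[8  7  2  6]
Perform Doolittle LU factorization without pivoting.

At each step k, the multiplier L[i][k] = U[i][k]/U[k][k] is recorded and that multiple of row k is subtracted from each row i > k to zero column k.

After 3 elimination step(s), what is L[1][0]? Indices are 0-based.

[col 0] pivot 10
  R1 -= 7*R0 → (0, 4, 7, 0)  (L[1][0] := 7)
  R2 -= 9*R0 → (0, 4, 2, 0)  (L[2][0] := 9)
  R3 -= 3*R0 → (0, 10, 7, 8)  (L[3][0] := 3)
[col 1] pivot 4
  R2 -= 1*R1 → (0, 0, 6, 0)  (L[2][1] := 1)
  R3 -= 8*R1 → (0, 0, 6, 8)  (L[3][1] := 8)
[col 2] pivot 6
  R3 -= 1*R2 → (0, 0, 0, 8)  (L[3][2] := 1)

L[1][0] = 7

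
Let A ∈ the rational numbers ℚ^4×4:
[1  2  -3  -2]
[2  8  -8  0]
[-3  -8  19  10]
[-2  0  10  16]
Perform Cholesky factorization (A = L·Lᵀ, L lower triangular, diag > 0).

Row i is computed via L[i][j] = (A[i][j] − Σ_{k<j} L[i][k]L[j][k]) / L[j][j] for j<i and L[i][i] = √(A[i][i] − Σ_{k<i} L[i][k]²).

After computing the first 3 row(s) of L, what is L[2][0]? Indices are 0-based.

Step 1: L[0][0] = √(1) = 1.
  L[1][0] = (2) / L[0][0] = 2.
Step 2: L[1][1] = √(4) = 2.
  L[2][0] = (-3) / L[0][0] = -3.
  L[2][1] = (-2) / L[1][1] = -1.
Step 3: L[2][2] = √(9) = 3.

L[2][0] = -3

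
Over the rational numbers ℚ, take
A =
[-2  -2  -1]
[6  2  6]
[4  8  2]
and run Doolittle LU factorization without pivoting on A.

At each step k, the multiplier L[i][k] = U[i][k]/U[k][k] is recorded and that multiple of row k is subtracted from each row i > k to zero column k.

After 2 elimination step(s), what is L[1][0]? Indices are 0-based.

[col 0] pivot -2
  R1 -= -3*R0 → (0, -4, 3)  (L[1][0] := -3)
  R2 -= -2*R0 → (0, 4, 0)  (L[2][0] := -2)
[col 1] pivot -4
  R2 -= -1*R1 → (0, 0, 3)  (L[2][1] := -1)

L[1][0] = -3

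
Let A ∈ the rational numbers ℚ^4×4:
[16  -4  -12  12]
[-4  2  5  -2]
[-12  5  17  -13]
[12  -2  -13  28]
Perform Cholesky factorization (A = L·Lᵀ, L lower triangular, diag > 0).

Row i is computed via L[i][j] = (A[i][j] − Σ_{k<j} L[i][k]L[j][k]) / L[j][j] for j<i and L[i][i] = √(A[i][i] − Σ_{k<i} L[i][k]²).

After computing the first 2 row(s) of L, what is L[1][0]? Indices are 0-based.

Step 1: L[0][0] = √(16) = 4.
  L[1][0] = (-4) / L[0][0] = -1.
Step 2: L[1][1] = √(1) = 1.

L[1][0] = -1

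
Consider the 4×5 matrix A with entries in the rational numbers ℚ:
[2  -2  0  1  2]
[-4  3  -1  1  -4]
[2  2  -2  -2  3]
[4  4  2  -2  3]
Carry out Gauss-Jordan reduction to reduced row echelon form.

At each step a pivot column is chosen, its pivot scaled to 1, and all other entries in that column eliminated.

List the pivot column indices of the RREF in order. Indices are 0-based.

pivot columns: 0, 1, 2, 3

[1] R0 /= 2  ⇒  (1, -1, 0, 1/2, 1)
     R1 -= -4·R0  ⇒  (0, -1, -1, 3, 0)
     R2 -= 2·R0  ⇒  (0, 4, -2, -3, 1)
     R3 -= 4·R0  ⇒  (0, 8, 2, -4, -1)
[2] R1 /= -1  ⇒  (0, 1, 1, -3, 0)
     R0 -= -1·R1  ⇒  (1, 0, 1, -5/2, 1)
     R2 -= 4·R1  ⇒  (0, 0, -6, 9, 1)
     R3 -= 8·R1  ⇒  (0, 0, -6, 20, -1)
[3] R2 /= -6  ⇒  (0, 0, 1, -3/2, -1/6)
     R0 -= 1·R2  ⇒  (1, 0, 0, -1, 7/6)
     R1 -= 1·R2  ⇒  (0, 1, 0, -3/2, 1/6)
     R3 -= -6·R2  ⇒  (0, 0, 0, 11, -2)
[4] R3 /= 11  ⇒  (0, 0, 0, 1, -2/11)
     R0 -= -1·R3  ⇒  (1, 0, 0, 0, 65/66)
     R1 -= -3/2·R3  ⇒  (0, 1, 0, 0, -7/66)
     R2 -= -3/2·R3  ⇒  (0, 0, 1, 0, -29/66)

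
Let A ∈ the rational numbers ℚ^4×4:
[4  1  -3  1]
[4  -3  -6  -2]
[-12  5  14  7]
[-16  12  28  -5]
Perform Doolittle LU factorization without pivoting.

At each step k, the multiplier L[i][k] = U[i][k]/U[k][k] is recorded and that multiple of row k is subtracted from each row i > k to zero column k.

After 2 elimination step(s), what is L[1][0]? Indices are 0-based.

[col 0] pivot 4
  R1 -= 1*R0 → (0, -4, -3, -3)  (L[1][0] := 1)
  R2 -= -3*R0 → (0, 8, 5, 10)  (L[2][0] := -3)
  R3 -= -4*R0 → (0, 16, 16, -1)  (L[3][0] := -4)
[col 1] pivot -4
  R2 -= -2*R1 → (0, 0, -1, 4)  (L[2][1] := -2)
  R3 -= -4*R1 → (0, 0, 4, -13)  (L[3][1] := -4)

L[1][0] = 1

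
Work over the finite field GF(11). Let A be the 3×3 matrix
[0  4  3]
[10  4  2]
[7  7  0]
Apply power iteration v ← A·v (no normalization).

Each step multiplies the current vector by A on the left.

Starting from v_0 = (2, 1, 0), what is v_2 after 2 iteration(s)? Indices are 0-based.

v_2 = (5, 2, 9)

v_0 = (2, 1, 0).
v_1 = A·v_0 = (4, 2, 10).
v_2 = A·v_1 = (5, 2, 9).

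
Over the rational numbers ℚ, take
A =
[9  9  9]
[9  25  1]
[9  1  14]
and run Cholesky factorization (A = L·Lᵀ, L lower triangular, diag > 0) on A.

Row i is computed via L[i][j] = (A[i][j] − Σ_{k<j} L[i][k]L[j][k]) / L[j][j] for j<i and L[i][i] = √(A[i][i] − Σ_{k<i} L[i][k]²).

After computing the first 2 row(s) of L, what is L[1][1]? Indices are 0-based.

Step 1: L[0][0] = √(9) = 3.
  L[1][0] = (9) / L[0][0] = 3.
Step 2: L[1][1] = √(16) = 4.

L[1][1] = 4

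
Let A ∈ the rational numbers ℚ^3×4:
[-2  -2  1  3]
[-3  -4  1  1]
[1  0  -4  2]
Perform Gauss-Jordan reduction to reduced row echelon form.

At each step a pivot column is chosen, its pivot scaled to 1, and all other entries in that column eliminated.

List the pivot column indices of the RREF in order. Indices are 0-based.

pivot columns: 0, 1, 2

step 1: normalize row 0 (÷-2) = (1, 1, -1/2, -3/2)
  row 1: subtract -3×row0 = (0, -1, -1/2, -7/2)
  row 2: subtract 1×row0 = (0, -1, -7/2, 7/2)
step 2: normalize row 1 (÷-1) = (0, 1, 1/2, 7/2)
  row 0: subtract 1×row1 = (1, 0, -1, -5)
  row 2: subtract -1×row1 = (0, 0, -3, 7)
step 3: normalize row 2 (÷-3) = (0, 0, 1, -7/3)
  row 0: subtract -1×row2 = (1, 0, 0, -22/3)
  row 1: subtract 1/2×row2 = (0, 1, 0, 14/3)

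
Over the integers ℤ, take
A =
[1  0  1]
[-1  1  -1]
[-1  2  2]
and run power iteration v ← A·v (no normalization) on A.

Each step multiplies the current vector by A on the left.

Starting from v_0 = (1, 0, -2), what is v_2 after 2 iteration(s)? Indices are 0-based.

v_2 = (-6, 7, -7)

v_0 = (1, 0, -2).
v_1 = A·v_0 = (-1, 1, -5).
v_2 = A·v_1 = (-6, 7, -7).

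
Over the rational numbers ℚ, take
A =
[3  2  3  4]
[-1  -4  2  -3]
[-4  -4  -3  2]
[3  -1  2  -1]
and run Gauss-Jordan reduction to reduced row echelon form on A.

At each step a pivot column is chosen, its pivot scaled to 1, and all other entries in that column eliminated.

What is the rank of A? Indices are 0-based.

step 1: normalize row 0 (÷3) = (1, 2/3, 1, 4/3)
  row 1: subtract -1×row0 = (0, -10/3, 3, -5/3)
  row 2: subtract -4×row0 = (0, -4/3, 1, 22/3)
  row 3: subtract 3×row0 = (0, -3, -1, -5)
step 2: normalize row 1 (÷-10/3) = (0, 1, -9/10, 1/2)
  row 0: subtract 2/3×row1 = (1, 0, 8/5, 1)
  row 2: subtract -4/3×row1 = (0, 0, -1/5, 8)
  row 3: subtract -3×row1 = (0, 0, -37/10, -7/2)
step 3: normalize row 2 (÷-1/5) = (0, 0, 1, -40)
  row 0: subtract 8/5×row2 = (1, 0, 0, 65)
  row 1: subtract -9/10×row2 = (0, 1, 0, -71/2)
  row 3: subtract -37/10×row2 = (0, 0, 0, -303/2)
step 4: normalize row 3 (÷-303/2) = (0, 0, 0, 1)
  row 0: subtract 65×row3 = (1, 0, 0, 0)
  row 1: subtract -71/2×row3 = (0, 1, 0, 0)
  row 2: subtract -40×row3 = (0, 0, 1, 0)

rank = 4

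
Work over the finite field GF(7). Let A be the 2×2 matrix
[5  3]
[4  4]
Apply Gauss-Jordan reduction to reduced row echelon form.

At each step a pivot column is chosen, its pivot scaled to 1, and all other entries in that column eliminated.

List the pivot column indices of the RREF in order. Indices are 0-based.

pivot(0,0)=5: scale R0 → (1, 2)
  clear (1,0): R1 −= (4)R0 → (0, 3)
pivot(1,1)=3: scale R1 → (0, 1)
  clear (0,1): R0 −= (2)R1 → (1, 0)

pivot columns: 0, 1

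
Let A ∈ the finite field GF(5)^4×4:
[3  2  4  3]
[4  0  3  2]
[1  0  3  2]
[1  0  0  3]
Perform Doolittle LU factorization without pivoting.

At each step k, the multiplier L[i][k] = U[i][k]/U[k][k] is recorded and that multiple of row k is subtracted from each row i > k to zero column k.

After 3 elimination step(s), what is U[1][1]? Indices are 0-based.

U[1][1] = 4

k=0: U[0][0]=3
  eliminate (1,0): mult=3, new row 1: (0, 4, 1, 3); set L[1][0]=3
  eliminate (2,0): mult=2, new row 2: (0, 1, 0, 1); set L[2][0]=2
  eliminate (3,0): mult=2, new row 3: (0, 1, 2, 2); set L[3][0]=2
k=1: U[1][1]=4
  eliminate (2,1): mult=4, new row 2: (0, 0, 1, 4); set L[2][1]=4
  eliminate (3,1): mult=4, new row 3: (0, 0, 3, 0); set L[3][1]=4
k=2: U[2][2]=1
  eliminate (3,2): mult=3, new row 3: (0, 0, 0, 3); set L[3][2]=3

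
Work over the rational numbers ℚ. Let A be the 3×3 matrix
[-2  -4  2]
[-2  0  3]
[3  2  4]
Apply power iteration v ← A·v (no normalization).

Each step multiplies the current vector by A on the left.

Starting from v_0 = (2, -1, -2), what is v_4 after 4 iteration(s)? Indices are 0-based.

v_4 = (1056, 80, -1248)

v_0 = (2, -1, -2).
v_1 = A·v_0 = (-4, -10, -4).
v_2 = A·v_1 = (40, -4, -48).
v_3 = A·v_2 = (-160, -224, -80).
v_4 = A·v_3 = (1056, 80, -1248).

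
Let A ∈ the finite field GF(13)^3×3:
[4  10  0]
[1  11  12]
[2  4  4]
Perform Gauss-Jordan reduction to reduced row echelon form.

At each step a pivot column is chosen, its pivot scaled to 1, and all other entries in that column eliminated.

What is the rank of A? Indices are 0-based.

pivot(0,0)=4: scale R0 → (1, 9, 0)
  clear (1,0): R1 −= (1)R0 → (0, 2, 12)
  clear (2,0): R2 −= (2)R0 → (0, 12, 4)
pivot(1,1)=2: scale R1 → (0, 1, 6)
  clear (0,1): R0 −= (9)R1 → (1, 0, 11)
  clear (2,1): R2 −= (12)R1 → (0, 0, 10)
pivot(2,2)=10: scale R2 → (0, 0, 1)
  clear (0,2): R0 −= (11)R2 → (1, 0, 0)
  clear (1,2): R1 −= (6)R2 → (0, 1, 0)

rank = 3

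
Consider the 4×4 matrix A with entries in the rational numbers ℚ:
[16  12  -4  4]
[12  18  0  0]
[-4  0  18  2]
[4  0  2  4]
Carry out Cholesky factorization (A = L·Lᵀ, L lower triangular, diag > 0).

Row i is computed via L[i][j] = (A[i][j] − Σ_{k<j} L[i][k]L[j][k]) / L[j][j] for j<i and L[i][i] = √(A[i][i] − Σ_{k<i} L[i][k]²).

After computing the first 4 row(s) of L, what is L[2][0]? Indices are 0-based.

L[2][0] = -1

Step 1: L[0][0] = √(16) = 4.
  L[1][0] = (12) / L[0][0] = 3.
Step 2: L[1][1] = √(9) = 3.
  L[2][0] = (-4) / L[0][0] = -1.
  L[2][1] = (3) / L[1][1] = 1.
Step 3: L[2][2] = √(16) = 4.
  L[3][0] = (4) / L[0][0] = 1.
  L[3][1] = (-3) / L[1][1] = -1.
  L[3][2] = (4) / L[2][2] = 1.
Step 4: L[3][3] = √(1) = 1.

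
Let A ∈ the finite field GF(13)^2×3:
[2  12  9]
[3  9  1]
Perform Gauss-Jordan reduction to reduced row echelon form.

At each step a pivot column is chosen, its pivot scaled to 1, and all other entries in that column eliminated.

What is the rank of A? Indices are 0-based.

[1] R0 /= 2  ⇒  (1, 6, 11)
     R1 -= 3·R0  ⇒  (0, 4, 7)
[2] R1 /= 4  ⇒  (0, 1, 5)
     R0 -= 6·R1  ⇒  (1, 0, 7)

rank = 2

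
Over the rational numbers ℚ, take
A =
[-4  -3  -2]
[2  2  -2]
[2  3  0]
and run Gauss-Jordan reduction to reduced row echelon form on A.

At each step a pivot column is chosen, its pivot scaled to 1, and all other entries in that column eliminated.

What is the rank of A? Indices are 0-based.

pivot(0,0)=-4: scale R0 → (1, 3/4, 1/2)
  clear (1,0): R1 −= (2)R0 → (0, 1/2, -3)
  clear (2,0): R2 −= (2)R0 → (0, 3/2, -1)
pivot(1,1)=1/2: scale R1 → (0, 1, -6)
  clear (0,1): R0 −= (3/4)R1 → (1, 0, 5)
  clear (2,1): R2 −= (3/2)R1 → (0, 0, 8)
pivot(2,2)=8: scale R2 → (0, 0, 1)
  clear (0,2): R0 −= (5)R2 → (1, 0, 0)
  clear (1,2): R1 −= (-6)R2 → (0, 1, 0)

rank = 3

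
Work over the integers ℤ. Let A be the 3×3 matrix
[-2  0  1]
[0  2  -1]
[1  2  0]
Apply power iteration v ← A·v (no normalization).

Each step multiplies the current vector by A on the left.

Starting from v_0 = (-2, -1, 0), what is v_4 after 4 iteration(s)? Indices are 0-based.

v_0 = (-2, -1, 0).
v_1 = A·v_0 = (4, -2, -4).
v_2 = A·v_1 = (-12, 0, 0).
v_3 = A·v_2 = (24, 0, -12).
v_4 = A·v_3 = (-60, 12, 24).

v_4 = (-60, 12, 24)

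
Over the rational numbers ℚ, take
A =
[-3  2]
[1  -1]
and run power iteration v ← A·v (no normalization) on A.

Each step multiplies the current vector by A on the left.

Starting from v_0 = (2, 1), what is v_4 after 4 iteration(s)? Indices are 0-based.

v_4 = (194, -71)

v_0 = (2, 1).
v_1 = A·v_0 = (-4, 1).
v_2 = A·v_1 = (14, -5).
v_3 = A·v_2 = (-52, 19).
v_4 = A·v_3 = (194, -71).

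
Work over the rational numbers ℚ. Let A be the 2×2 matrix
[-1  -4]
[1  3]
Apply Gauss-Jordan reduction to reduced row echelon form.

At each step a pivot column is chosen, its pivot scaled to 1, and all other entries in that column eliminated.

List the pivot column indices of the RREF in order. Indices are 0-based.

step 1: normalize row 0 (÷-1) = (1, 4)
  row 1: subtract 1×row0 = (0, -1)
step 2: normalize row 1 (÷-1) = (0, 1)
  row 0: subtract 4×row1 = (1, 0)

pivot columns: 0, 1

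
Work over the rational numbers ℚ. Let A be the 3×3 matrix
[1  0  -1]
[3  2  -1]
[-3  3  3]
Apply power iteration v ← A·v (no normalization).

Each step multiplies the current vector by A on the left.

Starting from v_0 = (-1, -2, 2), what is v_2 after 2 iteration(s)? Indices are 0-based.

v_2 = (-6, -30, -9)

v_0 = (-1, -2, 2).
v_1 = A·v_0 = (-3, -9, 3).
v_2 = A·v_1 = (-6, -30, -9).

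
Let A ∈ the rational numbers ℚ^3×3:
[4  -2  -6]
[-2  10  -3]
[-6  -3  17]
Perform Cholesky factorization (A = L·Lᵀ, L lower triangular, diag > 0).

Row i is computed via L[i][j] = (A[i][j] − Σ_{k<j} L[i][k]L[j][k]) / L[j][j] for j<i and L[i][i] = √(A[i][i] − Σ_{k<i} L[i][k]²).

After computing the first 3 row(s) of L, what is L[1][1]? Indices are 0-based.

L[1][1] = 3

Step 1: L[0][0] = √(4) = 2.
  L[1][0] = (-2) / L[0][0] = -1.
Step 2: L[1][1] = √(9) = 3.
  L[2][0] = (-6) / L[0][0] = -3.
  L[2][1] = (-6) / L[1][1] = -2.
Step 3: L[2][2] = √(4) = 2.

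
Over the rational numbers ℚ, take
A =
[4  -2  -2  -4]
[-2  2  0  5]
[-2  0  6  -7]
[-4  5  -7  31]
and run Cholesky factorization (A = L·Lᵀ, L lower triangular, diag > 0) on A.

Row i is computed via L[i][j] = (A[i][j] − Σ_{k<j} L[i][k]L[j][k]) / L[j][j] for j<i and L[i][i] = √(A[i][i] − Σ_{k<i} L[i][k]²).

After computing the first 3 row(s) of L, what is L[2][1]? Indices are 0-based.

L[2][1] = -1

Step 1: L[0][0] = √(4) = 2.
  L[1][0] = (-2) / L[0][0] = -1.
Step 2: L[1][1] = √(1) = 1.
  L[2][0] = (-2) / L[0][0] = -1.
  L[2][1] = (-1) / L[1][1] = -1.
Step 3: L[2][2] = √(4) = 2.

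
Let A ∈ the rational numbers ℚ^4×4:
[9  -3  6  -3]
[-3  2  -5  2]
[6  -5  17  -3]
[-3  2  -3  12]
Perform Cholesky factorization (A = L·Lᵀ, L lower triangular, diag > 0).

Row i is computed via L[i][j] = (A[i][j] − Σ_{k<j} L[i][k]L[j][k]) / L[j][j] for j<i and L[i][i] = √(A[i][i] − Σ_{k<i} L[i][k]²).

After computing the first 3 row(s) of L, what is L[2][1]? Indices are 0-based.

L[2][1] = -3

Step 1: L[0][0] = √(9) = 3.
  L[1][0] = (-3) / L[0][0] = -1.
Step 2: L[1][1] = √(1) = 1.
  L[2][0] = (6) / L[0][0] = 2.
  L[2][1] = (-3) / L[1][1] = -3.
Step 3: L[2][2] = √(4) = 2.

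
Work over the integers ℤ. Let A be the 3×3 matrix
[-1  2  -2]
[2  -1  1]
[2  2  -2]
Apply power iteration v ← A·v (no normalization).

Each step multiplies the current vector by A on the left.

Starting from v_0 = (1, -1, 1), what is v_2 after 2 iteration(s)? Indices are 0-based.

v_2 = (17, -16, 2)

v_0 = (1, -1, 1).
v_1 = A·v_0 = (-5, 4, -2).
v_2 = A·v_1 = (17, -16, 2).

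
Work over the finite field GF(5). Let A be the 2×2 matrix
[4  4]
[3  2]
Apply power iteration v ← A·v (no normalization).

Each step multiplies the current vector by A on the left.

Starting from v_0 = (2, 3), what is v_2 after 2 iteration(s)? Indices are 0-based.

v_0 = (2, 3).
v_1 = A·v_0 = (0, 2).
v_2 = A·v_1 = (3, 4).

v_2 = (3, 4)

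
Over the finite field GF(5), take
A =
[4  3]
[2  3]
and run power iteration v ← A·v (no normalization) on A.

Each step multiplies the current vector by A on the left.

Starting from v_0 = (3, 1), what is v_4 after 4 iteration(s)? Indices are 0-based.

v_0 = (3, 1).
v_1 = A·v_0 = (0, 4).
v_2 = A·v_1 = (2, 2).
v_3 = A·v_2 = (4, 0).
v_4 = A·v_3 = (1, 3).

v_4 = (1, 3)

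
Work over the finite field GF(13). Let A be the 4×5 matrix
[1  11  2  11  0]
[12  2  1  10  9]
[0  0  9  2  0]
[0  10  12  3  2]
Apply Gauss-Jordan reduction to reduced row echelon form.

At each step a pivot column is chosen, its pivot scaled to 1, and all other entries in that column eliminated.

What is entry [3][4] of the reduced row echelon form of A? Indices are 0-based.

M[3][4] = 3

pivot(0,0)=1: scale R0 → (1, 11, 2, 11, 0)
  clear (1,0): R1 −= (12)R0 → (0, 0, 3, 8, 9)
pivot(1,1): swap R1↔R3
pivot(1,1)=10: scale R1 → (0, 1, 9, 12, 8)
  clear (0,1): R0 −= (11)R1 → (1, 0, 7, 9, 3)
pivot(2,2)=9: scale R2 → (0, 0, 1, 6, 0)
  clear (0,2): R0 −= (7)R2 → (1, 0, 0, 6, 3)
  clear (1,2): R1 −= (9)R2 → (0, 1, 0, 10, 8)
  clear (3,2): R3 −= (3)R2 → (0, 0, 0, 3, 9)
pivot(3,3)=3: scale R3 → (0, 0, 0, 1, 3)
  clear (0,3): R0 −= (6)R3 → (1, 0, 0, 0, 11)
  clear (1,3): R1 −= (10)R3 → (0, 1, 0, 0, 4)
  clear (2,3): R2 −= (6)R3 → (0, 0, 1, 0, 8)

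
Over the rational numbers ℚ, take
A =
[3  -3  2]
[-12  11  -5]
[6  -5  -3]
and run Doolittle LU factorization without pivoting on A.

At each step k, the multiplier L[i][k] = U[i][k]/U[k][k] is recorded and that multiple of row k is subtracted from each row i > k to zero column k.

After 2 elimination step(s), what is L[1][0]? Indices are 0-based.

L[1][0] = -4

k=0: U[0][0]=3
  eliminate (1,0): mult=-4, new row 1: (0, -1, 3); set L[1][0]=-4
  eliminate (2,0): mult=2, new row 2: (0, 1, -7); set L[2][0]=2
k=1: U[1][1]=-1
  eliminate (2,1): mult=-1, new row 2: (0, 0, -4); set L[2][1]=-1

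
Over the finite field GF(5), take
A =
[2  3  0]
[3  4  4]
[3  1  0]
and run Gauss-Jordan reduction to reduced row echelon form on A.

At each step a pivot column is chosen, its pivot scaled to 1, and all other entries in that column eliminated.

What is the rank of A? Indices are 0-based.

pivot(0,0)=2: scale R0 → (1, 4, 0)
  clear (1,0): R1 −= (3)R0 → (0, 2, 4)
  clear (2,0): R2 −= (3)R0 → (0, 4, 0)
pivot(1,1)=2: scale R1 → (0, 1, 2)
  clear (0,1): R0 −= (4)R1 → (1, 0, 2)
  clear (2,1): R2 −= (4)R1 → (0, 0, 2)
pivot(2,2)=2: scale R2 → (0, 0, 1)
  clear (0,2): R0 −= (2)R2 → (1, 0, 0)
  clear (1,2): R1 −= (2)R2 → (0, 1, 0)

rank = 3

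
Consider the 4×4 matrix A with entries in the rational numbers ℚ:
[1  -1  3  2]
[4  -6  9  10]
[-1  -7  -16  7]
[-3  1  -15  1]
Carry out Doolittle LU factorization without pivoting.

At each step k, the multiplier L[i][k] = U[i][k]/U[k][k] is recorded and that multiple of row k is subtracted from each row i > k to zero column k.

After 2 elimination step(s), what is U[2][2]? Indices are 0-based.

U[2][2] = -1

Step 1: pivot at (0,0) is 1.
  row1 ← row1 − (4)·row0  ⇒  L[1][0]=4, U row1=(0, -2, -3, 2)
  row2 ← row2 − (-1)·row0  ⇒  L[2][0]=-1, U row2=(0, -8, -13, 9)
  row3 ← row3 − (-3)·row0  ⇒  L[3][0]=-3, U row3=(0, -2, -6, 7)
Step 2: pivot at (1,1) is -2.
  row2 ← row2 − (4)·row1  ⇒  L[2][1]=4, U row2=(0, 0, -1, 1)
  row3 ← row3 − (1)·row1  ⇒  L[3][1]=1, U row3=(0, 0, -3, 5)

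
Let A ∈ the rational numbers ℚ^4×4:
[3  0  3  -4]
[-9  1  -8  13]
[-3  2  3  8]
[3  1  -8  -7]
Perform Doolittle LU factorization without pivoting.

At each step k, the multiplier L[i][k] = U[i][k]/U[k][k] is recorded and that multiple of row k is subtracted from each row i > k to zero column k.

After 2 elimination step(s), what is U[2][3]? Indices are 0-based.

k=0: U[0][0]=3
  eliminate (1,0): mult=-3, new row 1: (0, 1, 1, 1); set L[1][0]=-3
  eliminate (2,0): mult=-1, new row 2: (0, 2, 6, 4); set L[2][0]=-1
  eliminate (3,0): mult=1, new row 3: (0, 1, -11, -3); set L[3][0]=1
k=1: U[1][1]=1
  eliminate (2,1): mult=2, new row 2: (0, 0, 4, 2); set L[2][1]=2
  eliminate (3,1): mult=1, new row 3: (0, 0, -12, -4); set L[3][1]=1

U[2][3] = 2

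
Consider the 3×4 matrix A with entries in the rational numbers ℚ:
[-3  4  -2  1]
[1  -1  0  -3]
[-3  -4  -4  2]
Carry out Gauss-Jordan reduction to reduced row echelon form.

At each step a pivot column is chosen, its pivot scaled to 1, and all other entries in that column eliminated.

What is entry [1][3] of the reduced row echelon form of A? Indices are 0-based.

step 1: normalize row 0 (÷-3) = (1, -4/3, 2/3, -1/3)
  row 1: subtract 1×row0 = (0, 1/3, -2/3, -8/3)
  row 2: subtract -3×row0 = (0, -8, -2, 1)
step 2: normalize row 1 (÷1/3) = (0, 1, -2, -8)
  row 0: subtract -4/3×row1 = (1, 0, -2, -11)
  row 2: subtract -8×row1 = (0, 0, -18, -63)
step 3: normalize row 2 (÷-18) = (0, 0, 1, 7/2)
  row 0: subtract -2×row2 = (1, 0, 0, -4)
  row 1: subtract -2×row2 = (0, 1, 0, -1)

M[1][3] = -1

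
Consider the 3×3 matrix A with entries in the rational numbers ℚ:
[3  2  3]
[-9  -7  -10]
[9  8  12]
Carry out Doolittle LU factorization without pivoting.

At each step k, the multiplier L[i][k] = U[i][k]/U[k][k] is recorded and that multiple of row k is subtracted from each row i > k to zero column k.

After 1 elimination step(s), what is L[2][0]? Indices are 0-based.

k=0: U[0][0]=3
  eliminate (1,0): mult=-3, new row 1: (0, -1, -1); set L[1][0]=-3
  eliminate (2,0): mult=3, new row 2: (0, 2, 3); set L[2][0]=3

L[2][0] = 3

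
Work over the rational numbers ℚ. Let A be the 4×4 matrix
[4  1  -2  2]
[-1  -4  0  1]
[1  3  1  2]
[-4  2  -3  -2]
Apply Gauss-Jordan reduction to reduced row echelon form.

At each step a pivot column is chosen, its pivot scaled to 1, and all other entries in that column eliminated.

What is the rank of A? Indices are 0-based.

rank = 4

pivot(0,0)=4: scale R0 → (1, 1/4, -1/2, 1/2)
  clear (1,0): R1 −= (-1)R0 → (0, -15/4, -1/2, 3/2)
  clear (2,0): R2 −= (1)R0 → (0, 11/4, 3/2, 3/2)
  clear (3,0): R3 −= (-4)R0 → (0, 3, -5, 0)
pivot(1,1)=-15/4: scale R1 → (0, 1, 2/15, -2/5)
  clear (0,1): R0 −= (1/4)R1 → (1, 0, -8/15, 3/5)
  clear (2,1): R2 −= (11/4)R1 → (0, 0, 17/15, 13/5)
  clear (3,1): R3 −= (3)R1 → (0, 0, -27/5, 6/5)
pivot(2,2)=17/15: scale R2 → (0, 0, 1, 39/17)
  clear (0,2): R0 −= (-8/15)R2 → (1, 0, 0, 31/17)
  clear (1,2): R1 −= (2/15)R2 → (0, 1, 0, -12/17)
  clear (3,2): R3 −= (-27/5)R2 → (0, 0, 0, 231/17)
pivot(3,3)=231/17: scale R3 → (0, 0, 0, 1)
  clear (0,3): R0 −= (31/17)R3 → (1, 0, 0, 0)
  clear (1,3): R1 −= (-12/17)R3 → (0, 1, 0, 0)
  clear (2,3): R2 −= (39/17)R3 → (0, 0, 1, 0)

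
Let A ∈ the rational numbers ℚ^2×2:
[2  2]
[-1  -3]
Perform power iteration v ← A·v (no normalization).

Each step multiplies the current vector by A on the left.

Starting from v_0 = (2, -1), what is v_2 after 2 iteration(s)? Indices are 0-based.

v_0 = (2, -1).
v_1 = A·v_0 = (2, 1).
v_2 = A·v_1 = (6, -5).

v_2 = (6, -5)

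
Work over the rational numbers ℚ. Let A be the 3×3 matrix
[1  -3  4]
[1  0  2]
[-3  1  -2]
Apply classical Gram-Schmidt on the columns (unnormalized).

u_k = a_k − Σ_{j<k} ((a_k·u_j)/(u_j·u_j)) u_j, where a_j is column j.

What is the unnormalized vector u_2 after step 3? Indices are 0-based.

u_2 = (7/37, 56/37, 21/37)

Step 1: u_0 = a_0 = (1, 1, -3).
Step 2: u_1 = a_1 − (-6/11)·u_0 = (-27/11, 6/11, -7/11).
Step 3: u_2 = a_2 − (12/11)·u_0 − (-41/37)·u_1 = (7/37, 56/37, 21/37).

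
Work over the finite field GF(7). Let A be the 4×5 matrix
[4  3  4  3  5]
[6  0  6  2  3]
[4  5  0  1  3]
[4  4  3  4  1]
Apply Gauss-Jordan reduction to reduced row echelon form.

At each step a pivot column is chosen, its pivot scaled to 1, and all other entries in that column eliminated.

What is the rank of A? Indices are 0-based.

rank = 4

[1] R0 /= 4  ⇒  (1, 6, 1, 6, 3)
     R1 -= 6·R0  ⇒  (0, 6, 0, 1, 6)
     R2 -= 4·R0  ⇒  (0, 2, 3, 5, 5)
     R3 -= 4·R0  ⇒  (0, 1, 6, 1, 3)
[2] R1 /= 6  ⇒  (0, 1, 0, 6, 1)
     R0 -= 6·R1  ⇒  (1, 0, 1, 5, 4)
     R2 -= 2·R1  ⇒  (0, 0, 3, 0, 3)
     R3 -= 1·R1  ⇒  (0, 0, 6, 2, 2)
[3] R2 /= 3  ⇒  (0, 0, 1, 0, 1)
     R0 -= 1·R2  ⇒  (1, 0, 0, 5, 3)
     R3 -= 6·R2  ⇒  (0, 0, 0, 2, 3)
[4] R3 /= 2  ⇒  (0, 0, 0, 1, 5)
     R0 -= 5·R3  ⇒  (1, 0, 0, 0, 6)
     R1 -= 6·R3  ⇒  (0, 1, 0, 0, 6)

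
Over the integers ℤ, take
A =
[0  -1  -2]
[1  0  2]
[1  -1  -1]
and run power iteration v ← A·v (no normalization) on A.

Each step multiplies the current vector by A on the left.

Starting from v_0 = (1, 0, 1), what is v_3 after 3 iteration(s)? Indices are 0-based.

v_3 = (12, -13, 4)

v_0 = (1, 0, 1).
v_1 = A·v_0 = (-2, 3, 0).
v_2 = A·v_1 = (-3, -2, -5).
v_3 = A·v_2 = (12, -13, 4).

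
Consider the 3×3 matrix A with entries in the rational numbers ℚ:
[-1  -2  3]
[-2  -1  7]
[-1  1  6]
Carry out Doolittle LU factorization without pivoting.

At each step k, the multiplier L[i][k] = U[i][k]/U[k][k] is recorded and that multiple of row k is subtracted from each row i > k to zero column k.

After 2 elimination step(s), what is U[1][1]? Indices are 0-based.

U[1][1] = 3

[col 0] pivot -1
  R1 -= 2*R0 → (0, 3, 1)  (L[1][0] := 2)
  R2 -= 1*R0 → (0, 3, 3)  (L[2][0] := 1)
[col 1] pivot 3
  R2 -= 1*R1 → (0, 0, 2)  (L[2][1] := 1)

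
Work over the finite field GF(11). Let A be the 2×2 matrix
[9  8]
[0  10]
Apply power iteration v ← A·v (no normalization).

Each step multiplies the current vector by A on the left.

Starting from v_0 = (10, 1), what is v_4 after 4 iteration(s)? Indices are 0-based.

v_0 = (10, 1).
v_1 = A·v_0 = (10, 10).
v_2 = A·v_1 = (5, 1).
v_3 = A·v_2 = (9, 10).
v_4 = A·v_3 = (7, 1).

v_4 = (7, 1)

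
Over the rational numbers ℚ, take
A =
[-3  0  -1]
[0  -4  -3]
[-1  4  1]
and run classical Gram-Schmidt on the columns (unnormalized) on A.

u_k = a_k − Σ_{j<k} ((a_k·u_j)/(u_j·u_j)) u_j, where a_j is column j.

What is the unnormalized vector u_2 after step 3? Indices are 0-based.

u_2 = (5/19, -15/19, -15/19)

Step 1: u_0 = a_0 = (-3, 0, -1).
Step 2: u_1 = a_1 − (-2/5)·u_0 = (-6/5, -4, 18/5).
Step 3: u_2 = a_2 − (1/5)·u_0 − (21/38)·u_1 = (5/19, -15/19, -15/19).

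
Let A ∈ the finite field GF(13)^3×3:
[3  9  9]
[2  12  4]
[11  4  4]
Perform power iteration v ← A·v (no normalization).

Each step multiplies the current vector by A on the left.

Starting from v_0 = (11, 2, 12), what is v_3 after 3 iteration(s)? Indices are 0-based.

v_0 = (11, 2, 12).
v_1 = A·v_0 = (3, 3, 8).
v_2 = A·v_1 = (4, 9, 12).
v_3 = A·v_2 = (6, 8, 11).

v_3 = (6, 8, 11)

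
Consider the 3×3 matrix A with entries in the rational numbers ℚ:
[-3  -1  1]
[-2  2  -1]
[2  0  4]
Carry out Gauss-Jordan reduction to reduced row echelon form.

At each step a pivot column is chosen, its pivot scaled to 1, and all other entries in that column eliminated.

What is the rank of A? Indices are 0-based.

rank = 3

step 1: normalize row 0 (÷-3) = (1, 1/3, -1/3)
  row 1: subtract -2×row0 = (0, 8/3, -5/3)
  row 2: subtract 2×row0 = (0, -2/3, 14/3)
step 2: normalize row 1 (÷8/3) = (0, 1, -5/8)
  row 0: subtract 1/3×row1 = (1, 0, -1/8)
  row 2: subtract -2/3×row1 = (0, 0, 17/4)
step 3: normalize row 2 (÷17/4) = (0, 0, 1)
  row 0: subtract -1/8×row2 = (1, 0, 0)
  row 1: subtract -5/8×row2 = (0, 1, 0)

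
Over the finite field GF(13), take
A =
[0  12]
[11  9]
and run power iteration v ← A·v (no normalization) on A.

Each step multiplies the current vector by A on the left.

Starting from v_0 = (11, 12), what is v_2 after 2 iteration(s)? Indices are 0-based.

v_0 = (11, 12).
v_1 = A·v_0 = (1, 8).
v_2 = A·v_1 = (5, 5).

v_2 = (5, 5)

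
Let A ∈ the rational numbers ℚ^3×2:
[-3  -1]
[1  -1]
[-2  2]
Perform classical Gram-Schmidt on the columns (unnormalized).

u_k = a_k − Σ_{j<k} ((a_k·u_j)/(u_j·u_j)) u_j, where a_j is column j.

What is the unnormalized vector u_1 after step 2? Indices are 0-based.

u_1 = (-10/7, -6/7, 12/7)

Step 1: u_0 = a_0 = (-3, 1, -2).
Step 2: u_1 = a_1 − (-1/7)·u_0 = (-10/7, -6/7, 12/7).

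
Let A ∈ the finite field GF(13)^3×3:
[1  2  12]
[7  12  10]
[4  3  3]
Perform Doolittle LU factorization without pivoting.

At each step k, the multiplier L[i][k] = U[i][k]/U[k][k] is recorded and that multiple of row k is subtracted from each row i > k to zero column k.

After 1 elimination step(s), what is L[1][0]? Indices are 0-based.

[col 0] pivot 1
  R1 -= 7*R0 → (0, 11, 4)  (L[1][0] := 7)
  R2 -= 4*R0 → (0, 8, 7)  (L[2][0] := 4)

L[1][0] = 7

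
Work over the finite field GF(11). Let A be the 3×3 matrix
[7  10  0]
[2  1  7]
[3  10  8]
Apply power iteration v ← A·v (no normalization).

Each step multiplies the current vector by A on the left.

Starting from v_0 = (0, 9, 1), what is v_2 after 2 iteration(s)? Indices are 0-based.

v_0 = (0, 9, 1).
v_1 = A·v_0 = (2, 5, 10).
v_2 = A·v_1 = (9, 2, 4).

v_2 = (9, 2, 4)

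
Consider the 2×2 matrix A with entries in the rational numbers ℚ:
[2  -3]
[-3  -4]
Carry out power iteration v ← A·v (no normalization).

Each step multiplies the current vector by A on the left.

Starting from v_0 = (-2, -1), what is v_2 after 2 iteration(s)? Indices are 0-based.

v_2 = (-32, -37)

v_0 = (-2, -1).
v_1 = A·v_0 = (-1, 10).
v_2 = A·v_1 = (-32, -37).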